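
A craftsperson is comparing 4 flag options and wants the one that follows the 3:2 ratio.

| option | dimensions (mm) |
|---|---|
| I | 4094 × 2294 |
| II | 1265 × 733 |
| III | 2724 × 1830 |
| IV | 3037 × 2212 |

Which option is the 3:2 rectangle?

III

Target 3:2 ≈ 1.500.
I: 1.785 (Δ0.285)  II: 1.726 (Δ0.226)  III: 1.489 (Δ0.011)  IV: 1.373 (Δ0.127)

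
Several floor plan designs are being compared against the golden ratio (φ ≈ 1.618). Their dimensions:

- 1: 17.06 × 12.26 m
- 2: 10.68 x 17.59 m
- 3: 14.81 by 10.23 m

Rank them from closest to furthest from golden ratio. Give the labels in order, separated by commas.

Ratios: 1 = 17.06 / 12.26 ≈ 1.392; 2 = 17.59 / 10.68 ≈ 1.647; 3 = 14.81 / 10.23 ≈ 1.448.
|Δ from 1.618|: 1 0.226; 2 0.029; 3 0.170.

2, 3, 1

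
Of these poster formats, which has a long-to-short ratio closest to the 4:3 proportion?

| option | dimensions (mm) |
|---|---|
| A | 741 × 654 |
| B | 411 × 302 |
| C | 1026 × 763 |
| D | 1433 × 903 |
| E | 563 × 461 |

Target 4:3 ≈ 1.333.
A: 1.133 (Δ0.200)  B: 1.361 (Δ0.028)  C: 1.345 (Δ0.012)  D: 1.587 (Δ0.254)  E: 1.221 (Δ0.112)

C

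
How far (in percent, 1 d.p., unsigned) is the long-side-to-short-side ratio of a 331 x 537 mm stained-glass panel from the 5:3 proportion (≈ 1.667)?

2.7%

Ratio = 537 / 331 ≈ 1.6224.
Ideal 5:3 ≈ 1.6667. |1.6224 − 1.6667| / 1.6667 ≈ 2.66% → 2.7%.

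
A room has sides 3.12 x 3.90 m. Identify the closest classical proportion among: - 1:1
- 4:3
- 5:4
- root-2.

5:4

3.90/3.12 ≈ 1.250. Nearest candidates are 5:4 (1.250, off by 0.000) and 4:3 (1.333, off by 0.083).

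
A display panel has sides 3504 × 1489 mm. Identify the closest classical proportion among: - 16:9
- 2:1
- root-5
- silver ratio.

Ratio = 3504 / 1489 ≈ 2.353.
Distances: 16:9 1.778 (Δ 0.575); 2:1 2.000 (Δ 0.353); root-5 2.236 (Δ 0.117); silver ratio 2.414 (Δ 0.061).

silver ratio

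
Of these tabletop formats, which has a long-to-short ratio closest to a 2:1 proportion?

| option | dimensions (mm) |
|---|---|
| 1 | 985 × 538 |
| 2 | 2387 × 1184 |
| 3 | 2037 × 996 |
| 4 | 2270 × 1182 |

Target 2:1 ≈ 2.000.
1: 1.831 (Δ0.169)  2: 2.016 (Δ0.016)  3: 2.045 (Δ0.045)  4: 1.920 (Δ0.080)

2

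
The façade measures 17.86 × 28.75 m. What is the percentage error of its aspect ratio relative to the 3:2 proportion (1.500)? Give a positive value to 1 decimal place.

7.3%

Ratio = 28.75 / 17.86 ≈ 1.6097.
Ideal 3:2 = 1.5000. |1.6097 − 1.5000| / 1.5000 ≈ 7.31% → 7.3%.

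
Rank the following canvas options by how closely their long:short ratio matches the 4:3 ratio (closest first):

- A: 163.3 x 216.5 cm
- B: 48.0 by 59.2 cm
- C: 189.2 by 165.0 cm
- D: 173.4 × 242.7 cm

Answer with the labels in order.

Ratios: A = 216.5 / 163.3 ≈ 1.326; B = 59.2 / 48.0 ≈ 1.233; C = 189.2 / 165.0 ≈ 1.147; D = 242.7 / 173.4 ≈ 1.400.
|Δ from 1.333|: A 0.007; B 0.100; C 0.186; D 0.067.

A, D, B, C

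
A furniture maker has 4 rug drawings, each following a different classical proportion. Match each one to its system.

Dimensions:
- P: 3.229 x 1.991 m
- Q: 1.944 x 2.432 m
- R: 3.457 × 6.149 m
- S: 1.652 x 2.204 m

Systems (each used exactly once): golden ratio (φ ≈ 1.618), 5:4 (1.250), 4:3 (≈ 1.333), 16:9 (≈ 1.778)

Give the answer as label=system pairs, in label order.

P = 3.229/1.991 ≈ 1.622 → golden ratio (1.618)
Q = 2.432/1.944 ≈ 1.251 → 5:4 (1.250)
R = 6.149/3.457 ≈ 1.779 → 16:9 (1.778)
S = 2.204/1.652 ≈ 1.334 → 4:3 (1.333)

P=golden ratio, Q=5:4, R=16:9, S=4:3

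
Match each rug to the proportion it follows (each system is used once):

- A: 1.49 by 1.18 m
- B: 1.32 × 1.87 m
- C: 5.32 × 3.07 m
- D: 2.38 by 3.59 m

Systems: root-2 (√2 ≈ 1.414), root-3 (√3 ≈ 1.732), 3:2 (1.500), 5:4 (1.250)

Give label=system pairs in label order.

Ratios: A ≈ 1.263; B ≈ 1.417; C ≈ 1.733; D ≈ 1.508.
Targets: root-2 ≈ 1.414; root-3 ≈ 1.732; 3:2 ≈ 1.500; 5:4 ≈ 1.250.

A=5:4, B=root-2, C=root-3, D=3:2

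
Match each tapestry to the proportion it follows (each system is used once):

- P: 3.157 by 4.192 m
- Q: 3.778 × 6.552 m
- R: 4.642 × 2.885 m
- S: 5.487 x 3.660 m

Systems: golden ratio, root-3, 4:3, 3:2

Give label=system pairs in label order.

P=4:3, Q=root-3, R=golden ratio, S=3:2

P = 4.192/3.157 ≈ 1.328 → 4:3 (1.333)
Q = 6.552/3.778 ≈ 1.734 → root-3 (1.732)
R = 4.642/2.885 ≈ 1.609 → golden ratio (1.618)
S = 5.487/3.660 ≈ 1.499 → 3:2 (1.500)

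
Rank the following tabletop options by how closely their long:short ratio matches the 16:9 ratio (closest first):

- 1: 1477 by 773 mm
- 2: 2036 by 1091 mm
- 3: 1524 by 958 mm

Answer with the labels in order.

1: 1477/773 ≈ 1.911 → |1.911 − 1.778| = 0.133
2: 2036/1091 ≈ 1.866 → |1.866 − 1.778| = 0.088
3: 1524/958 ≈ 1.591 → |1.591 − 1.778| = 0.187

2, 1, 3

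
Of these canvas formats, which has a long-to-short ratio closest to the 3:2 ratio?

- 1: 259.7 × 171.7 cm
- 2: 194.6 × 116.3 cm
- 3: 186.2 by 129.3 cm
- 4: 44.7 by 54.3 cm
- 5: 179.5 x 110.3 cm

1

Ratios (long/short): 1 ≈ 1.513; 2 ≈ 1.673; 3 ≈ 1.440; 4 ≈ 1.215; 5 ≈ 1.627.
3:2 ≈ 1.500; option 1 is nearest (Δ 0.013).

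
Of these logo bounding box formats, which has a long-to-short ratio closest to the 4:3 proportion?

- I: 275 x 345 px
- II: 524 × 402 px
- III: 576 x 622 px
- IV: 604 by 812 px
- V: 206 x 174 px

IV

Target 4:3 ≈ 1.333.
I: 1.255 (Δ0.078)  II: 1.303 (Δ0.030)  III: 1.080 (Δ0.253)  IV: 1.344 (Δ0.011)  V: 1.184 (Δ0.149)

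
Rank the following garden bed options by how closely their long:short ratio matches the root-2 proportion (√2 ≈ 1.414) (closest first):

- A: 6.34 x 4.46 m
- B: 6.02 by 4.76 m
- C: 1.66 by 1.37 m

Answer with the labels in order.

Ratios: A = 6.34 / 4.46 ≈ 1.422; B = 6.02 / 4.76 ≈ 1.265; C = 1.66 / 1.37 ≈ 1.212.
|Δ from 1.414|: A 0.008; B 0.149; C 0.202.

A, B, C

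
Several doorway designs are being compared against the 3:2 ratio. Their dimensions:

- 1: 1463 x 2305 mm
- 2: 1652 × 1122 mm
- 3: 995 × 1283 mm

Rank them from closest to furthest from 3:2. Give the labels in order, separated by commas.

Ratios: 1 = 2305 / 1463 ≈ 1.576; 2 = 1652 / 1122 ≈ 1.472; 3 = 1283 / 995 ≈ 1.289.
|Δ from 1.500|: 1 0.076; 2 0.028; 3 0.211.

2, 1, 3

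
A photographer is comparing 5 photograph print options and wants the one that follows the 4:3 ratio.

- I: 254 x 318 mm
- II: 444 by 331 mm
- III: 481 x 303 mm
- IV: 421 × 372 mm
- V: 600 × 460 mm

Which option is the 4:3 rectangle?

II

Target 4:3 ≈ 1.333.
I: 1.252 (Δ0.081)  II: 1.341 (Δ0.008)  III: 1.587 (Δ0.254)  IV: 1.132 (Δ0.201)  V: 1.304 (Δ0.029)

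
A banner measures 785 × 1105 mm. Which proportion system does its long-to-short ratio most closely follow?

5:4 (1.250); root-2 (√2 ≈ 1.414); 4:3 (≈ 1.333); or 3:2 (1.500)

root-2

1105/785 ≈ 1.408. Nearest candidates are root-2 (1.414, off by 0.006) and 4:3 (1.333, off by 0.075).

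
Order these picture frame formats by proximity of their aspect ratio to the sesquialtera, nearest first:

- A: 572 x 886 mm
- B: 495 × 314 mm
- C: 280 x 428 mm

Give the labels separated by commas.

Ratios: A = 886 / 572 ≈ 1.549; B = 495 / 314 ≈ 1.576; C = 428 / 280 ≈ 1.529.
|Δ from 1.500|: A 0.049; B 0.076; C 0.029.

C, A, B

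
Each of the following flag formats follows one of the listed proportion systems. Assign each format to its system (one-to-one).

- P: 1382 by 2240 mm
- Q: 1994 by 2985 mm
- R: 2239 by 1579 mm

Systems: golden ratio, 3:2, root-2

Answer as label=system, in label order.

P=golden ratio, Q=3:2, R=root-2

P = 2240/1382 ≈ 1.621 → golden ratio (1.618)
Q = 2985/1994 ≈ 1.497 → 3:2 (1.500)
R = 2239/1579 ≈ 1.418 → root-2 (1.414)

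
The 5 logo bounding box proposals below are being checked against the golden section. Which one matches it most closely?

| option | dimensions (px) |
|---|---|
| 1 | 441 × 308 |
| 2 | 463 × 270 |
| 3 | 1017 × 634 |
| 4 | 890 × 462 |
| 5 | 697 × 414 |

3

Ratios (long/short): 1 ≈ 1.432; 2 ≈ 1.715; 3 ≈ 1.604; 4 ≈ 1.926; 5 ≈ 1.684.
golden ratio ≈ 1.618; option 3 is nearest (Δ 0.014).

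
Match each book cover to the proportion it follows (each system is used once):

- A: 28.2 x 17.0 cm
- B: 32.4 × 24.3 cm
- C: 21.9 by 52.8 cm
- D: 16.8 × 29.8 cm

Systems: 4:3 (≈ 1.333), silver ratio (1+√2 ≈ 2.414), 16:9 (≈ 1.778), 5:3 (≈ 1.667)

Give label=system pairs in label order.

A=5:3, B=4:3, C=silver ratio, D=16:9

Ratios: A ≈ 1.659; B ≈ 1.333; C ≈ 2.411; D ≈ 1.774.
Targets: 4:3 ≈ 1.333; silver ratio ≈ 2.414; 16:9 ≈ 1.778; 5:3 ≈ 1.667.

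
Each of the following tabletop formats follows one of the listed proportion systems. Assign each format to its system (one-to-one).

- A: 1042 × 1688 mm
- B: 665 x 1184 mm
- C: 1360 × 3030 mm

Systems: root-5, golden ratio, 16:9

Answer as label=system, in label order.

A = 1688/1042 ≈ 1.620 → golden ratio (1.618)
B = 1184/665 ≈ 1.780 → 16:9 (1.778)
C = 3030/1360 ≈ 2.228 → root-5 (2.236)

A=golden ratio, B=16:9, C=root-5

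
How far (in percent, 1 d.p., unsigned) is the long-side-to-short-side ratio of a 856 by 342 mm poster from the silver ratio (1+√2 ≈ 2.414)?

3.7%

Ratio = 856 / 342 ≈ 2.5029.
Ideal silver ratio ≈ 2.4142. |2.5029 − 2.4142| / 2.4142 ≈ 3.67% → 3.7%.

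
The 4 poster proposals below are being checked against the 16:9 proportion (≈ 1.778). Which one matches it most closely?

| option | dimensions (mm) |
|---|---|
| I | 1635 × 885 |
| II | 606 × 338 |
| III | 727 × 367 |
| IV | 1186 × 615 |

Target 16:9 ≈ 1.778.
I: 1.847 (Δ0.069)  II: 1.793 (Δ0.015)  III: 1.981 (Δ0.203)  IV: 1.928 (Δ0.150)

II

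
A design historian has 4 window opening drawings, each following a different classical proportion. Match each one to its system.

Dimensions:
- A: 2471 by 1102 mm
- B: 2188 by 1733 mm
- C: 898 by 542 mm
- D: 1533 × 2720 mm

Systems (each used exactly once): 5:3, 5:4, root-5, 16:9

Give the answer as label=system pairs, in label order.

A = 2471/1102 ≈ 2.242 → root-5 (2.236)
B = 2188/1733 ≈ 1.263 → 5:4 (1.250)
C = 898/542 ≈ 1.657 → 5:3 (1.667)
D = 2720/1533 ≈ 1.774 → 16:9 (1.778)

A=root-5, B=5:4, C=5:3, D=16:9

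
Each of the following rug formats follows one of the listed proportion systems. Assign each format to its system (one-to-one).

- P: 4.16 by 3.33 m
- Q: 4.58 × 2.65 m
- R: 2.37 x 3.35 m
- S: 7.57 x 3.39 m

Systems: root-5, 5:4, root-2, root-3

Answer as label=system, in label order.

P=5:4, Q=root-3, R=root-2, S=root-5

P = 4.16/3.33 ≈ 1.249 → 5:4 (1.250)
Q = 4.58/2.65 ≈ 1.728 → root-3 (1.732)
R = 3.35/2.37 ≈ 1.414 → root-2 (1.414)
S = 7.57/3.39 ≈ 2.233 → root-5 (2.236)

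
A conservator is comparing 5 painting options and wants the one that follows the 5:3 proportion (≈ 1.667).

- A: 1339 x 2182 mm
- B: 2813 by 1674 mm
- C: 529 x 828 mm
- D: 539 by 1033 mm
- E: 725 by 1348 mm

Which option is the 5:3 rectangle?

B

Target 5:3 ≈ 1.667.
A: 1.630 (Δ0.037)  B: 1.680 (Δ0.013)  C: 1.565 (Δ0.102)  D: 1.917 (Δ0.250)  E: 1.859 (Δ0.192)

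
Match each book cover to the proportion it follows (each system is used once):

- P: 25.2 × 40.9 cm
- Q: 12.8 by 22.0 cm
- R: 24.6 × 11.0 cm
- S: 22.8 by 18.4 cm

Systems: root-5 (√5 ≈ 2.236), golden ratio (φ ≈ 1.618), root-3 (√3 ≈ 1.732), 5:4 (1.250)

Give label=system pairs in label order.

Ratios: P ≈ 1.623; Q ≈ 1.719; R ≈ 2.236; S ≈ 1.239.
Targets: root-5 ≈ 2.236; golden ratio ≈ 1.618; root-3 ≈ 1.732; 5:4 ≈ 1.250.

P=golden ratio, Q=root-3, R=root-5, S=5:4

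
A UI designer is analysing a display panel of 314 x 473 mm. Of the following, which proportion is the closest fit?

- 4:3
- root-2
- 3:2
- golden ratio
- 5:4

3:2

Ratio = 473 / 314 ≈ 1.506.
Distances: 4:3 1.333 (Δ 0.173); root-2 1.414 (Δ 0.092); 3:2 1.500 (Δ 0.006); golden ratio 1.618 (Δ 0.112); 5:4 1.250 (Δ 0.256).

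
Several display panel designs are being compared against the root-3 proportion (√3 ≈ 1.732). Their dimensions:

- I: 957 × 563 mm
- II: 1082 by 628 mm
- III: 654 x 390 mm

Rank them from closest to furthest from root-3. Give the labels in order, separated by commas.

I: 957/563 ≈ 1.700 → |1.700 − 1.732| = 0.032
II: 1082/628 ≈ 1.723 → |1.723 − 1.732| = 0.009
III: 654/390 ≈ 1.677 → |1.677 − 1.732| = 0.055

II, I, III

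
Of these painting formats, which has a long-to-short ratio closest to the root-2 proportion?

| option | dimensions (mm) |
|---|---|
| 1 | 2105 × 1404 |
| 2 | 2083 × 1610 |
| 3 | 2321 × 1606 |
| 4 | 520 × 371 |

4

Ratios (long/short): 1 ≈ 1.499; 2 ≈ 1.294; 3 ≈ 1.445; 4 ≈ 1.402.
root-2 ≈ 1.414; option 4 is nearest (Δ 0.012).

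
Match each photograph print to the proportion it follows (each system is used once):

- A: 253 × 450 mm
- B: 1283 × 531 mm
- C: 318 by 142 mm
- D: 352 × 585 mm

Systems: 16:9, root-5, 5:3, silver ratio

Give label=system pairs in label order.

Ratios: A ≈ 1.779; B ≈ 2.416; C ≈ 2.239; D ≈ 1.662.
Targets: 16:9 ≈ 1.778; root-5 ≈ 2.236; 5:3 ≈ 1.667; silver ratio ≈ 2.414.

A=16:9, B=silver ratio, C=root-5, D=5:3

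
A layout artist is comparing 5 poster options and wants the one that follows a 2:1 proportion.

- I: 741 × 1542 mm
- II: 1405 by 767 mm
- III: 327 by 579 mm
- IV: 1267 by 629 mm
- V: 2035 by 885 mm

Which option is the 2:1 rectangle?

Ratios (long/short): I ≈ 2.081; II ≈ 1.832; III ≈ 1.771; IV ≈ 2.014; V ≈ 2.299.
2:1 ≈ 2.000; option IV is nearest (Δ 0.014).

IV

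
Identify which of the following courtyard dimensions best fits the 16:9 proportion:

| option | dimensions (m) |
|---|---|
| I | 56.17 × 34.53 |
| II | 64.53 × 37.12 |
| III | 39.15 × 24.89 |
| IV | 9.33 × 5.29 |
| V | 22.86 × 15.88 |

Target 16:9 ≈ 1.778.
I: 1.627 (Δ0.151)  II: 1.738 (Δ0.040)  III: 1.573 (Δ0.205)  IV: 1.764 (Δ0.014)  V: 1.440 (Δ0.338)

IV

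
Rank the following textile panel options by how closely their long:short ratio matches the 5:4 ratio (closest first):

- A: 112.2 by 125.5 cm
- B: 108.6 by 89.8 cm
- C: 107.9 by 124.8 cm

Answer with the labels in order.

B, C, A

A: 125.5/112.2 ≈ 1.119 → |1.119 − 1.250| = 0.131
B: 108.6/89.8 ≈ 1.209 → |1.209 − 1.250| = 0.041
C: 124.8/107.9 ≈ 1.157 → |1.157 − 1.250| = 0.093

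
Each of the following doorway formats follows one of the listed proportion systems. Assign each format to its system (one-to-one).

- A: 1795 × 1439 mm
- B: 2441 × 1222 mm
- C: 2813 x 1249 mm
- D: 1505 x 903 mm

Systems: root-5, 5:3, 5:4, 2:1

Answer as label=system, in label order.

A=5:4, B=2:1, C=root-5, D=5:3

A = 1795/1439 ≈ 1.247 → 5:4 (1.250)
B = 2441/1222 ≈ 1.998 → 2:1 (2.000)
C = 2813/1249 ≈ 2.252 → root-5 (2.236)
D = 1505/903 ≈ 1.667 → 5:3 (1.667)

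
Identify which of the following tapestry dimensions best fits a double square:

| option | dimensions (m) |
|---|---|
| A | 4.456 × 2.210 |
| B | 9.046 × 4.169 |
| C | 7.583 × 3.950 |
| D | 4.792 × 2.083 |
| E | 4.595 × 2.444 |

A

Target 2:1 ≈ 2.000.
A: 2.016 (Δ0.016)  B: 2.170 (Δ0.170)  C: 1.920 (Δ0.080)  D: 2.301 (Δ0.301)  E: 1.880 (Δ0.120)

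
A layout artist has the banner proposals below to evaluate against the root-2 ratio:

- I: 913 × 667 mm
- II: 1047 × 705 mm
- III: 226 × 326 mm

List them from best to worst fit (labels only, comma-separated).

III, I, II

Ratios: I = 913 / 667 ≈ 1.369; II = 1047 / 705 ≈ 1.485; III = 326 / 226 ≈ 1.442.
|Δ from 1.414|: I 0.045; II 0.071; III 0.028.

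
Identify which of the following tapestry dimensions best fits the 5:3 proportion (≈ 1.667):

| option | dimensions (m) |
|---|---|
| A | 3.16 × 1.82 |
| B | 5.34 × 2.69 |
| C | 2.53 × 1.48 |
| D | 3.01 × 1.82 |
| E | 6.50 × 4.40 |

D

Target 5:3 ≈ 1.667.
A: 1.736 (Δ0.069)  B: 1.985 (Δ0.318)  C: 1.709 (Δ0.042)  D: 1.654 (Δ0.013)  E: 1.477 (Δ0.190)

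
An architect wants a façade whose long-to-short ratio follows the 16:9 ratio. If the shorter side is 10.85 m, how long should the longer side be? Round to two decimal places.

16:9 ≈ 1.77778.
Longer side = 10.85 × 1.77778 ≈ 19.2889 → 19.29 m.

19.29 m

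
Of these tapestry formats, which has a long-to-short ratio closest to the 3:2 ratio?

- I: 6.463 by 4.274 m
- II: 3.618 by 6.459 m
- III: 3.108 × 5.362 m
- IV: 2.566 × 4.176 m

I

Target 3:2 ≈ 1.500.
I: 1.512 (Δ0.012)  II: 1.785 (Δ0.285)  III: 1.725 (Δ0.225)  IV: 1.627 (Δ0.127)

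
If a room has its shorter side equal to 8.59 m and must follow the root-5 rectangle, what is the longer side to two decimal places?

root-5 ≈ 2.23607.
Longer side = 8.59 × 2.23607 ≈ 19.2078 → 19.21 m.

19.21 m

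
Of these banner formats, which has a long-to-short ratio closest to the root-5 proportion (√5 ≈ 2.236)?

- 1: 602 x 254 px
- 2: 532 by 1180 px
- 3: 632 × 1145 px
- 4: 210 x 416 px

2

Ratios (long/short): 1 ≈ 2.370; 2 ≈ 2.218; 3 ≈ 1.812; 4 ≈ 1.981.
root-5 ≈ 2.236; option 2 is nearest (Δ 0.018).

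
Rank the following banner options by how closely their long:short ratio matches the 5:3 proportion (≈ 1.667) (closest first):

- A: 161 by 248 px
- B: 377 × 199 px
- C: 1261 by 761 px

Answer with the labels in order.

C, A, B

Ratios: A = 248 / 161 ≈ 1.540; B = 377 / 199 ≈ 1.894; C = 1261 / 761 ≈ 1.657.
|Δ from 1.667|: A 0.127; B 0.227; C 0.010.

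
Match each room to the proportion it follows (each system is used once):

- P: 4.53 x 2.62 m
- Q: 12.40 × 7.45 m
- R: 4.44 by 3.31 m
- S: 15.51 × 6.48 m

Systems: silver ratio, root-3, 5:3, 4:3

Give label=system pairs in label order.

P = 4.53/2.62 ≈ 1.729 → root-3 (1.732)
Q = 12.40/7.45 ≈ 1.664 → 5:3 (1.667)
R = 4.44/3.31 ≈ 1.341 → 4:3 (1.333)
S = 15.51/6.48 ≈ 2.394 → silver ratio (2.414)

P=root-3, Q=5:3, R=4:3, S=silver ratio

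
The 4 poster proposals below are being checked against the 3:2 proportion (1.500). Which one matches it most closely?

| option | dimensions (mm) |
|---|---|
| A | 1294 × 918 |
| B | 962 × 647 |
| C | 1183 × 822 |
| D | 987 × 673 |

Target 3:2 ≈ 1.500.
A: 1.410 (Δ0.090)  B: 1.487 (Δ0.013)  C: 1.439 (Δ0.061)  D: 1.467 (Δ0.033)

B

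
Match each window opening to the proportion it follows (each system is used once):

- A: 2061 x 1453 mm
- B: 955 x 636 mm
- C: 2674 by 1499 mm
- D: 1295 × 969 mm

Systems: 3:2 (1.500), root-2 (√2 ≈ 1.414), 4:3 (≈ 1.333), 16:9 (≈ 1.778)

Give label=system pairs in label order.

Ratios: A ≈ 1.418; B ≈ 1.502; C ≈ 1.784; D ≈ 1.336.
Targets: 3:2 ≈ 1.500; root-2 ≈ 1.414; 4:3 ≈ 1.333; 16:9 ≈ 1.778.

A=root-2, B=3:2, C=16:9, D=4:3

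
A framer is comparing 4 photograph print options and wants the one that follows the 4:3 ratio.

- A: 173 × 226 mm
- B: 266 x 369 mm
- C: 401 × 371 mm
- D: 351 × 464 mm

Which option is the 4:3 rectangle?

Ratios (long/short): A ≈ 1.306; B ≈ 1.387; C ≈ 1.081; D ≈ 1.322.
4:3 ≈ 1.333; option D is nearest (Δ 0.011).

D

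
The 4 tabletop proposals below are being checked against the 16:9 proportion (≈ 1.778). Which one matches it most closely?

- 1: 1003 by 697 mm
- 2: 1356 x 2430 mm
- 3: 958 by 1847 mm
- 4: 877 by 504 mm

2

Target 16:9 ≈ 1.778.
1: 1.439 (Δ0.339)  2: 1.792 (Δ0.014)  3: 1.928 (Δ0.150)  4: 1.740 (Δ0.038)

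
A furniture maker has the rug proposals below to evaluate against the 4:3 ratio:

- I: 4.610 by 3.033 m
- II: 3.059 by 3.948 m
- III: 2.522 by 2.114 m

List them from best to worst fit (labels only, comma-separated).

II, III, I

I: 4.610/3.033 ≈ 1.520 → |1.520 − 1.333| = 0.187
II: 3.948/3.059 ≈ 1.291 → |1.291 − 1.333| = 0.042
III: 2.522/2.114 ≈ 1.193 → |1.193 − 1.333| = 0.140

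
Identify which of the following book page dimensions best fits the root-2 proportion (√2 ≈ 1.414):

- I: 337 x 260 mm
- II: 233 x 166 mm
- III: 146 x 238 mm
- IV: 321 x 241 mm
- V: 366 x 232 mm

Ratios (long/short): I ≈ 1.296; II ≈ 1.404; III ≈ 1.630; IV ≈ 1.332; V ≈ 1.578.
root-2 ≈ 1.414; option II is nearest (Δ 0.010).

II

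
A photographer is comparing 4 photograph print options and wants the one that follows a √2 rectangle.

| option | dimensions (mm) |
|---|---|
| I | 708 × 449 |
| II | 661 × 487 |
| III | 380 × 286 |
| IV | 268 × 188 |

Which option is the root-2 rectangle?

IV

Ratios (long/short): I ≈ 1.577; II ≈ 1.357; III ≈ 1.329; IV ≈ 1.426.
root-2 ≈ 1.414; option IV is nearest (Δ 0.012).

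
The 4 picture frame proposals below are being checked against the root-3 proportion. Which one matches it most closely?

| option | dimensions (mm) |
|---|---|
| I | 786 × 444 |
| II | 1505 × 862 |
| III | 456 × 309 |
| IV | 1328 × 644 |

Ratios (long/short): I ≈ 1.770; II ≈ 1.746; III ≈ 1.476; IV ≈ 2.062.
root-3 ≈ 1.732; option II is nearest (Δ 0.014).

II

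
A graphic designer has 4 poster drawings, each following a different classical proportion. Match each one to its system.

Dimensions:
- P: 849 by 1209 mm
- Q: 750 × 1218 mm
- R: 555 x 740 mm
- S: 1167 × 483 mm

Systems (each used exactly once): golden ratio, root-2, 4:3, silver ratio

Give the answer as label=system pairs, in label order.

P = 1209/849 ≈ 1.424 → root-2 (1.414)
Q = 1218/750 ≈ 1.624 → golden ratio (1.618)
R = 740/555 ≈ 1.333 → 4:3 (1.333)
S = 1167/483 ≈ 2.416 → silver ratio (2.414)

P=root-2, Q=golden ratio, R=4:3, S=silver ratio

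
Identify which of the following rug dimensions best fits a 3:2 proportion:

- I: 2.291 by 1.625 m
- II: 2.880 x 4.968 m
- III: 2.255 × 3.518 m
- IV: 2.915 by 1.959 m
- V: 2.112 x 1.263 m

IV

Ratios (long/short): I ≈ 1.410; II ≈ 1.725; III ≈ 1.560; IV ≈ 1.488; V ≈ 1.672.
3:2 ≈ 1.500; option IV is nearest (Δ 0.012).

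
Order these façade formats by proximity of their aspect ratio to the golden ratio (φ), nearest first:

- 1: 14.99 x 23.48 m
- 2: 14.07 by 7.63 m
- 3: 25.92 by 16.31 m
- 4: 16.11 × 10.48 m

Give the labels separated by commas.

Ratios: 1 = 23.48 / 14.99 ≈ 1.566; 2 = 14.07 / 7.63 ≈ 1.844; 3 = 25.92 / 16.31 ≈ 1.589; 4 = 16.11 / 10.48 ≈ 1.537.
|Δ from 1.618|: 1 0.052; 2 0.226; 3 0.029; 4 0.081.

3, 1, 4, 2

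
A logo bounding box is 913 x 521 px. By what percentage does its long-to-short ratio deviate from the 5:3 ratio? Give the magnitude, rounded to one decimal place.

5.1%

Ratio = 913 / 521 ≈ 1.7524.
Ideal 5:3 ≈ 1.6667. |1.7524 − 1.6667| / 1.6667 ≈ 5.14% → 5.1%.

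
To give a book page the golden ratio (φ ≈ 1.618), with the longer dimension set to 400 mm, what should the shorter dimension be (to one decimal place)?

golden ratio ≈ 1.61803.
Shorter side = 400 ÷ 1.61803 ≈ 247.214 → 247.2 mm.

247.2 mm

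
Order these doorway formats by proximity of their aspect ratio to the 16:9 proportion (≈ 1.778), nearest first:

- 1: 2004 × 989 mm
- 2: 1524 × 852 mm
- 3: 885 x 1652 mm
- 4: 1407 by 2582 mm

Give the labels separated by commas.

1: 2004/989 ≈ 2.026 → |2.026 − 1.778| = 0.248
2: 1524/852 ≈ 1.789 → |1.789 − 1.778| = 0.011
3: 1652/885 ≈ 1.867 → |1.867 − 1.778| = 0.089
4: 2582/1407 ≈ 1.835 → |1.835 − 1.778| = 0.057

2, 4, 3, 1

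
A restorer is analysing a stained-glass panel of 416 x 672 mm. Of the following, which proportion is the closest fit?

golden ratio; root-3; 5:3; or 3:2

golden ratio

672/416 ≈ 1.615. Nearest candidates are golden ratio (1.618, off by 0.003) and 5:3 (1.667, off by 0.052).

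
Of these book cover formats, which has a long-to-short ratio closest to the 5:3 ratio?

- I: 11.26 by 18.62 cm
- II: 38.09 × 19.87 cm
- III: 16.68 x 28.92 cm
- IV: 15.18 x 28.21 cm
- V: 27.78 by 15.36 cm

I

Ratios (long/short): I ≈ 1.654; II ≈ 1.917; III ≈ 1.734; IV ≈ 1.858; V ≈ 1.809.
5:3 ≈ 1.667; option I is nearest (Δ 0.013).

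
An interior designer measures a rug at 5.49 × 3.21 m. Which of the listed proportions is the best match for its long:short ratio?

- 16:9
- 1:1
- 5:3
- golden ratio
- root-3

5.49/3.21 ≈ 1.710. Nearest candidates are root-3 (1.732, off by 0.022) and 5:3 (1.667, off by 0.043).

root-3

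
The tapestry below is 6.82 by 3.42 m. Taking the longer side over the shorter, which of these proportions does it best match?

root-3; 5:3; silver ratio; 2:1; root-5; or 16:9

Ratio = 6.82 / 3.42 ≈ 1.994.
Distances: root-3 1.732 (Δ 0.262); 5:3 1.667 (Δ 0.327); silver ratio 2.414 (Δ 0.420); 2:1 2.000 (Δ 0.006); root-5 2.236 (Δ 0.242); 16:9 1.778 (Δ 0.216).

2:1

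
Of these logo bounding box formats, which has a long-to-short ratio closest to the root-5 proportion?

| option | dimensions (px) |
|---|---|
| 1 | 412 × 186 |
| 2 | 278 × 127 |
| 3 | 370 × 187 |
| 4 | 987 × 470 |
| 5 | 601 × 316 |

1

Target root-5 ≈ 2.236.
1: 2.215 (Δ0.021)  2: 2.189 (Δ0.047)  3: 1.979 (Δ0.257)  4: 2.100 (Δ0.136)  5: 1.902 (Δ0.334)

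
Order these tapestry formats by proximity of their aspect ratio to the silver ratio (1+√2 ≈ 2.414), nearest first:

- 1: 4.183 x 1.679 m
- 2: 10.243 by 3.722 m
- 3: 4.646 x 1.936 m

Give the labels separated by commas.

Ratios: 1 = 4.183 / 1.679 ≈ 2.491; 2 = 10.243 / 3.722 ≈ 2.752; 3 = 4.646 / 1.936 ≈ 2.400.
|Δ from 2.414|: 1 0.077; 2 0.338; 3 0.014.

3, 1, 2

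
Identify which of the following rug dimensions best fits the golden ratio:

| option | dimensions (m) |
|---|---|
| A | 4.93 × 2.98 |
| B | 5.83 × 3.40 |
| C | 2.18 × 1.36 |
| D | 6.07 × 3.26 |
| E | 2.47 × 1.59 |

Target golden ratio ≈ 1.618.
A: 1.654 (Δ0.036)  B: 1.715 (Δ0.097)  C: 1.603 (Δ0.015)  D: 1.862 (Δ0.244)  E: 1.553 (Δ0.065)

C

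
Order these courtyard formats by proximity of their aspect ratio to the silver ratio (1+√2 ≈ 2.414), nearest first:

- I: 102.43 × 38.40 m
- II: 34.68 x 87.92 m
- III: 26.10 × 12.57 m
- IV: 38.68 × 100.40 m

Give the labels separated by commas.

II, IV, I, III

I: 102.43/38.40 ≈ 2.667 → |2.667 − 2.414| = 0.253
II: 87.92/34.68 ≈ 2.535 → |2.535 − 2.414| = 0.121
III: 26.10/12.57 ≈ 2.076 → |2.076 − 2.414| = 0.338
IV: 100.40/38.68 ≈ 2.596 → |2.596 − 2.414| = 0.182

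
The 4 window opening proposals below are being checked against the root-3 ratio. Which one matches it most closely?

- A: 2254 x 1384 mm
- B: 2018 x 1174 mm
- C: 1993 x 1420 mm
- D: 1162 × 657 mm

B

Target root-3 ≈ 1.732.
A: 1.629 (Δ0.103)  B: 1.719 (Δ0.013)  C: 1.404 (Δ0.328)  D: 1.769 (Δ0.037)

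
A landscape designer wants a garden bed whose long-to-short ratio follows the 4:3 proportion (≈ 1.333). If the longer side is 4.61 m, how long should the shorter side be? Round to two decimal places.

4:3 ≈ 1.33333.
Shorter side = 4.61 ÷ 1.33333 ≈ 3.4575 → 3.46 m.

3.46 m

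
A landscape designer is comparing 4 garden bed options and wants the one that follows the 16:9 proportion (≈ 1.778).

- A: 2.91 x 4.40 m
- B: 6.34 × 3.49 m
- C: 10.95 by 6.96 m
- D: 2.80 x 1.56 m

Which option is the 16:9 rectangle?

D

Ratios (long/short): A ≈ 1.512; B ≈ 1.817; C ≈ 1.573; D ≈ 1.795.
16:9 ≈ 1.778; option D is nearest (Δ 0.017).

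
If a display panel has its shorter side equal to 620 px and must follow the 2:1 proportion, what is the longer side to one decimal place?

1240.0 px

2:1 = 2.00000.
Longer side = 620 × 2.00000 ≈ 1240.000 → 1240.0 px.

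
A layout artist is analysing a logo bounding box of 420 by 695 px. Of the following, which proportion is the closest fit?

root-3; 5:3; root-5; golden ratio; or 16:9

Ratio = 695 / 420 ≈ 1.655.
Distances: root-3 1.732 (Δ 0.077); 5:3 1.667 (Δ 0.012); root-5 2.236 (Δ 0.581); golden ratio 1.618 (Δ 0.037); 16:9 1.778 (Δ 0.123).

5:3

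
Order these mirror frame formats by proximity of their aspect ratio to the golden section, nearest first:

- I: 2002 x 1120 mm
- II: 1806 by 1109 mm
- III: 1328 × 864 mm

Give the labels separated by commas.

II, III, I

Ratios: I = 2002 / 1120 ≈ 1.788; II = 1806 / 1109 ≈ 1.628; III = 1328 / 864 ≈ 1.537.
|Δ from 1.618|: I 0.170; II 0.010; III 0.081.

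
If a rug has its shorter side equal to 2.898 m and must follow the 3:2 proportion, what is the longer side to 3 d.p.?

3:2 = 1.50000.
Longer side = 2.898 × 1.50000 ≈ 4.34700 → 4.347 m.

4.347 m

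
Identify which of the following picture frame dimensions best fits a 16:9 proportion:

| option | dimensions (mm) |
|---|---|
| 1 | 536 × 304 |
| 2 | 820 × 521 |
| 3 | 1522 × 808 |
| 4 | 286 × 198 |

Target 16:9 ≈ 1.778.
1: 1.763 (Δ0.015)  2: 1.574 (Δ0.204)  3: 1.884 (Δ0.106)  4: 1.444 (Δ0.334)

1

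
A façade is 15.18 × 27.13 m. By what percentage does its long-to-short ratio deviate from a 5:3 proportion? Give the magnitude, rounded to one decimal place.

Ratio = 27.13 / 15.18 ≈ 1.7872.
Ideal 5:3 ≈ 1.6667. |1.7872 − 1.6667| / 1.6667 ≈ 7.23% → 7.2%.

7.2%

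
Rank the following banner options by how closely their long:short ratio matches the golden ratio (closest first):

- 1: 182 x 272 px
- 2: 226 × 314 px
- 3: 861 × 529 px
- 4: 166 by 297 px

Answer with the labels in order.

3, 1, 4, 2

1: 272/182 ≈ 1.495 → |1.495 − 1.618| = 0.123
2: 314/226 ≈ 1.389 → |1.389 − 1.618| = 0.229
3: 861/529 ≈ 1.628 → |1.628 − 1.618| = 0.010
4: 297/166 ≈ 1.789 → |1.789 − 1.618| = 0.171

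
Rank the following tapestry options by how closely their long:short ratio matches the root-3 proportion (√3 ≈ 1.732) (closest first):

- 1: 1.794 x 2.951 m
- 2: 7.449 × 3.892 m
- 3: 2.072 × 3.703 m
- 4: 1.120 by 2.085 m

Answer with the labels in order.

Ratios: 1 = 2.951 / 1.794 ≈ 1.645; 2 = 7.449 / 3.892 ≈ 1.914; 3 = 3.703 / 2.072 ≈ 1.787; 4 = 2.085 / 1.120 ≈ 1.862.
|Δ from 1.732|: 1 0.087; 2 0.182; 3 0.055; 4 0.130.

3, 1, 4, 2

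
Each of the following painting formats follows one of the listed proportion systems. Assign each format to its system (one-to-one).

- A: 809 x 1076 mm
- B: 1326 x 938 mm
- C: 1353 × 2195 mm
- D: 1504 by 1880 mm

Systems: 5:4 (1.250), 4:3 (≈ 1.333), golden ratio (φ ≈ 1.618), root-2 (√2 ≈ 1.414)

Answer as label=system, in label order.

A=4:3, B=root-2, C=golden ratio, D=5:4

A = 1076/809 ≈ 1.330 → 4:3 (1.333)
B = 1326/938 ≈ 1.414 → root-2 (1.414)
C = 2195/1353 ≈ 1.622 → golden ratio (1.618)
D = 1880/1504 ≈ 1.250 → 5:4 (1.250)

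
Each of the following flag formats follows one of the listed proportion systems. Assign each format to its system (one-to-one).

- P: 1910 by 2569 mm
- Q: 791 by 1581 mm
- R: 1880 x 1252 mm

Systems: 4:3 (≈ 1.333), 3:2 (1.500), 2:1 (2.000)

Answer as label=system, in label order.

Ratios: P ≈ 1.345; Q ≈ 1.999; R ≈ 1.502.
Targets: 4:3 ≈ 1.333; 3:2 ≈ 1.500; 2:1 ≈ 2.000.

P=4:3, Q=2:1, R=3:2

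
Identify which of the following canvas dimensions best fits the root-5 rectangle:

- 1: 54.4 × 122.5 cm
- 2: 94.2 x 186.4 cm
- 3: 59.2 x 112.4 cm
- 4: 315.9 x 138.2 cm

1

Ratios (long/short): 1 ≈ 2.252; 2 ≈ 1.979; 3 ≈ 1.899; 4 ≈ 2.286.
root-5 ≈ 2.236; option 1 is nearest (Δ 0.016).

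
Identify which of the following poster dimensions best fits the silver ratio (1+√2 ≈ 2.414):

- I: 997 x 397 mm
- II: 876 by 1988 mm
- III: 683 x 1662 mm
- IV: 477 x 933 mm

III

Target silver ratio ≈ 2.414.
I: 2.511 (Δ0.097)  II: 2.269 (Δ0.145)  III: 2.433 (Δ0.019)  IV: 1.956 (Δ0.458)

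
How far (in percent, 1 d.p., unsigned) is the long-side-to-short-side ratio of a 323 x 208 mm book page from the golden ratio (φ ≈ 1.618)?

Ratio = 323 / 208 ≈ 1.5529.
Ideal golden ratio ≈ 1.6180. |1.5529 − 1.6180| / 1.6180 ≈ 4.02% → 4.0%.

4.0%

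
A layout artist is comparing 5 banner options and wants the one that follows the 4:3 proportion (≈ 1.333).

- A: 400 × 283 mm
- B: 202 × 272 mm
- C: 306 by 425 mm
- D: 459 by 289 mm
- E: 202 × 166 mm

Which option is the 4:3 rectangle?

B

Target 4:3 ≈ 1.333.
A: 1.413 (Δ0.080)  B: 1.347 (Δ0.014)  C: 1.389 (Δ0.056)  D: 1.588 (Δ0.255)  E: 1.217 (Δ0.116)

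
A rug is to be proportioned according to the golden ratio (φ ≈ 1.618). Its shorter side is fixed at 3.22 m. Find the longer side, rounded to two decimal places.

golden ratio ≈ 1.61803.
Longer side = 3.22 × 1.61803 ≈ 5.2101 → 5.21 m.

5.21 m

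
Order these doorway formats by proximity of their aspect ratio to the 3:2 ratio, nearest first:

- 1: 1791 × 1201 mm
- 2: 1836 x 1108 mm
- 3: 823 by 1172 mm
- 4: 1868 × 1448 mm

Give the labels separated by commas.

1, 3, 2, 4

1: 1791/1201 ≈ 1.491 → |1.491 − 1.500| = 0.009
2: 1836/1108 ≈ 1.657 → |1.657 − 1.500| = 0.157
3: 1172/823 ≈ 1.424 → |1.424 − 1.500| = 0.076
4: 1868/1448 ≈ 1.290 → |1.290 − 1.500| = 0.210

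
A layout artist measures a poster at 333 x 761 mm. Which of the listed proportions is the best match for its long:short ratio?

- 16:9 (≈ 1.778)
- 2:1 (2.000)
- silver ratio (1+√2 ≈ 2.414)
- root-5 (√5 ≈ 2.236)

root-5

Ratio = 761 / 333 ≈ 2.285.
Distances: 16:9 1.778 (Δ 0.507); 2:1 2.000 (Δ 0.285); silver ratio 2.414 (Δ 0.129); root-5 2.236 (Δ 0.049).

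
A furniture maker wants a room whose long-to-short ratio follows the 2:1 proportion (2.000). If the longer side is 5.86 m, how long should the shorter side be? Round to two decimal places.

2:1 = 2.00000.
Shorter side = 5.86 ÷ 2.00000 ≈ 2.9300 → 2.93 m.

2.93 m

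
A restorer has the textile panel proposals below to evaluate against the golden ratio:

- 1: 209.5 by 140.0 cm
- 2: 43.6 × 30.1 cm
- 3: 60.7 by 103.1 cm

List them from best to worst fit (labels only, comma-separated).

3, 1, 2

1: 209.5/140.0 ≈ 1.496 → |1.496 − 1.618| = 0.122
2: 43.6/30.1 ≈ 1.449 → |1.449 − 1.618| = 0.169
3: 103.1/60.7 ≈ 1.699 → |1.699 − 1.618| = 0.081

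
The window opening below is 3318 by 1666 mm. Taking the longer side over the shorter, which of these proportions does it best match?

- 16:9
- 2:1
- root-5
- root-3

3318/1666 ≈ 1.992. Nearest candidates are 2:1 (2.000, off by 0.008) and 16:9 (1.778, off by 0.214).

2:1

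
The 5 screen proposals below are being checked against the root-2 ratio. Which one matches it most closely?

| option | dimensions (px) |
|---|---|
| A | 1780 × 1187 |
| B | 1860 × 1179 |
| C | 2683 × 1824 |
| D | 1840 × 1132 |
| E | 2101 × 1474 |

Target root-2 ≈ 1.414.
A: 1.500 (Δ0.086)  B: 1.578 (Δ0.164)  C: 1.471 (Δ0.057)  D: 1.625 (Δ0.211)  E: 1.425 (Δ0.011)

E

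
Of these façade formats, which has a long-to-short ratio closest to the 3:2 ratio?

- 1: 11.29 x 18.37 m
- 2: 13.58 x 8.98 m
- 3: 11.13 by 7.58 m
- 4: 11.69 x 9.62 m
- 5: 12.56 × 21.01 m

Ratios (long/short): 1 ≈ 1.627; 2 ≈ 1.512; 3 ≈ 1.468; 4 ≈ 1.215; 5 ≈ 1.673.
3:2 ≈ 1.500; option 2 is nearest (Δ 0.012).

2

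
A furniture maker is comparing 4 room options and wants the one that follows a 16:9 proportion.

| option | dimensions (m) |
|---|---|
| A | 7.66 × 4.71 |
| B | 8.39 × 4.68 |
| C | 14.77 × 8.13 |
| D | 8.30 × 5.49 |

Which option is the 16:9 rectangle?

B

Target 16:9 ≈ 1.778.
A: 1.626 (Δ0.152)  B: 1.793 (Δ0.015)  C: 1.817 (Δ0.039)  D: 1.512 (Δ0.266)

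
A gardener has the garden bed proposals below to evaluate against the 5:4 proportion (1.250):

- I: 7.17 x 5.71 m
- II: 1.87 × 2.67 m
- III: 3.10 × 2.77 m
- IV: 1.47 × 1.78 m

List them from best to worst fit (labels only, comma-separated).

Ratios: I = 7.17 / 5.71 ≈ 1.256; II = 2.67 / 1.87 ≈ 1.428; III = 3.10 / 2.77 ≈ 1.119; IV = 1.78 / 1.47 ≈ 1.211.
|Δ from 1.250|: I 0.006; II 0.178; III 0.131; IV 0.039.

I, IV, III, II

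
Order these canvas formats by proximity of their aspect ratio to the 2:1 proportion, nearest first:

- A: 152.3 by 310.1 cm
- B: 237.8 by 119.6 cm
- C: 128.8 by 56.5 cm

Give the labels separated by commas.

Ratios: A = 310.1 / 152.3 ≈ 2.036; B = 237.8 / 119.6 ≈ 1.988; C = 128.8 / 56.5 ≈ 2.280.
|Δ from 2.000|: A 0.036; B 0.012; C 0.280.

B, A, C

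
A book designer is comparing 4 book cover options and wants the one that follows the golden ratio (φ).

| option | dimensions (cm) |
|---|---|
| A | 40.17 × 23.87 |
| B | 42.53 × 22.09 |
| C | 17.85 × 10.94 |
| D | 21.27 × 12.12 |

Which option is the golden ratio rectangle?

C

Target golden ratio ≈ 1.618.
A: 1.683 (Δ0.065)  B: 1.925 (Δ0.307)  C: 1.632 (Δ0.014)  D: 1.755 (Δ0.137)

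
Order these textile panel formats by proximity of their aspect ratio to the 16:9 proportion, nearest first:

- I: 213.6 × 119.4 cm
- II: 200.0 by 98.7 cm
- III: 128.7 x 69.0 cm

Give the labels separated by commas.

I, III, II

I: 213.6/119.4 ≈ 1.789 → |1.789 − 1.778| = 0.011
II: 200.0/98.7 ≈ 2.026 → |2.026 − 1.778| = 0.248
III: 128.7/69.0 ≈ 1.865 → |1.865 − 1.778| = 0.087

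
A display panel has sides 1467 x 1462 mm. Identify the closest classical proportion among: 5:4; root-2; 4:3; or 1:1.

1:1

1467/1462 ≈ 1.003. Nearest candidates are 1:1 (1.000, off by 0.003) and 5:4 (1.250, off by 0.247).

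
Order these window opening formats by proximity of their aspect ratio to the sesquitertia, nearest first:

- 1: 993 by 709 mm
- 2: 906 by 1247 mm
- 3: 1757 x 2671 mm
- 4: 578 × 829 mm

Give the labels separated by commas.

2, 1, 4, 3

Ratios: 1 = 993 / 709 ≈ 1.401; 2 = 1247 / 906 ≈ 1.376; 3 = 2671 / 1757 ≈ 1.520; 4 = 829 / 578 ≈ 1.434.
|Δ from 1.333|: 1 0.068; 2 0.043; 3 0.187; 4 0.101.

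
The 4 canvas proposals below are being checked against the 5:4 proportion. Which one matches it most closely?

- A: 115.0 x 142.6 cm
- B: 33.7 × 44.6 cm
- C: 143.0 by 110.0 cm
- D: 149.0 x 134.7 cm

Target 5:4 ≈ 1.250.
A: 1.240 (Δ0.010)  B: 1.323 (Δ0.073)  C: 1.300 (Δ0.050)  D: 1.106 (Δ0.144)

A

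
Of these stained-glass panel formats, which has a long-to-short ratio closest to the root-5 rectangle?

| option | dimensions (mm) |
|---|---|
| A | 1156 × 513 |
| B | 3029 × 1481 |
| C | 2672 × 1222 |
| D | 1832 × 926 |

A

Target root-5 ≈ 2.236.
A: 2.253 (Δ0.017)  B: 2.045 (Δ0.191)  C: 2.187 (Δ0.049)  D: 1.978 (Δ0.258)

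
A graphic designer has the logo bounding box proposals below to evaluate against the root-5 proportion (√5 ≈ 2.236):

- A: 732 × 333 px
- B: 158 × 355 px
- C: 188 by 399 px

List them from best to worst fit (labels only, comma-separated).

B, A, C

A: 732/333 ≈ 2.198 → |2.198 − 2.236| = 0.038
B: 355/158 ≈ 2.247 → |2.247 − 2.236| = 0.011
C: 399/188 ≈ 2.122 → |2.122 − 2.236| = 0.114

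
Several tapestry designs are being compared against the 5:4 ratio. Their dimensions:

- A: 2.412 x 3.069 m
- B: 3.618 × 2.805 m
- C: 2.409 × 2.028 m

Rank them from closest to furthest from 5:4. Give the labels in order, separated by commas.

A: 3.069/2.412 ≈ 1.272 → |1.272 − 1.250| = 0.022
B: 3.618/2.805 ≈ 1.290 → |1.290 − 1.250| = 0.040
C: 2.409/2.028 ≈ 1.188 → |1.188 − 1.250| = 0.062

A, B, C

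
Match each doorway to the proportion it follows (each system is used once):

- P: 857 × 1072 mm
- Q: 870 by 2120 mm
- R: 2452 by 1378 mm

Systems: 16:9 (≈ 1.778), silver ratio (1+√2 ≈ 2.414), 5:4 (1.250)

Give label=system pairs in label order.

Ratios: P ≈ 1.251; Q ≈ 2.437; R ≈ 1.779.
Targets: 16:9 ≈ 1.778; silver ratio ≈ 2.414; 5:4 ≈ 1.250.

P=5:4, Q=silver ratio, R=16:9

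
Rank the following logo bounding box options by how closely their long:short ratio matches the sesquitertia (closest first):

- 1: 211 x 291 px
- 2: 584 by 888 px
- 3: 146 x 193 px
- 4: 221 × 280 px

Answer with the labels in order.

3, 1, 4, 2

1: 291/211 ≈ 1.379 → |1.379 − 1.333| = 0.046
2: 888/584 ≈ 1.521 → |1.521 − 1.333| = 0.188
3: 193/146 ≈ 1.322 → |1.322 − 1.333| = 0.011
4: 280/221 ≈ 1.267 → |1.267 − 1.333| = 0.066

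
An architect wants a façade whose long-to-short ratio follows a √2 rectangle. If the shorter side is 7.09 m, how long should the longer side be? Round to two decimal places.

10.03 m

root-2 ≈ 1.41421.
Longer side = 7.09 × 1.41421 ≈ 10.0267 → 10.03 m.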